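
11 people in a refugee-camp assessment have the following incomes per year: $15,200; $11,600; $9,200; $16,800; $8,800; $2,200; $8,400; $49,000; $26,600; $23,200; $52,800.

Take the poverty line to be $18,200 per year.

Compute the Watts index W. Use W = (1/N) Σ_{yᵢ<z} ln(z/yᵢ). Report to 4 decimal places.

0.4551

Below the line: $2,200, $8,400, $8,800, $9,200, $11,600, $15,200, $16,800 (q = 7 of N = 11).
Log gaps: ln(18200/2200) = 2.1130; ln(18200/8400) = 0.7732; ln(18200/8800) = 0.7267; ln(18200/9200) = 0.6822; ln(18200/11600) = 0.4504; ln(18200/15200) = 0.1801; ln(18200/16800) = 0.0800.
W = 5.005627 / 11 = 0.4551.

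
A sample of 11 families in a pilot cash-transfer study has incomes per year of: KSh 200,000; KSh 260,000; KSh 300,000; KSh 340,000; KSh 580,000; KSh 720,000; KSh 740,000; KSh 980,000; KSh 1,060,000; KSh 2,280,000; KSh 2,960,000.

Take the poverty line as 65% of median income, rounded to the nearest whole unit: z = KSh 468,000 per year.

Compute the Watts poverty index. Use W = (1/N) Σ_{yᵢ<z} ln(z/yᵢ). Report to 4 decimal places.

Below the line: KSh 200,000, KSh 260,000, KSh 300,000, KSh 340,000 (q = 4 of N = 11).
ln(z/y) terms: ln(468000/200000) = 0.8502; ln(468000/260000) = 0.5878; ln(468000/300000) = 0.4447; ln(468000/340000) = 0.3195.
W = 2.202146 / 11 = 0.2002.

0.2002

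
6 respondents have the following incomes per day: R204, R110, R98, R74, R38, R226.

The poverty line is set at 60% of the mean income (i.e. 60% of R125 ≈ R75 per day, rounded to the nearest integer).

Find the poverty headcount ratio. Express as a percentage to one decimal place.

33.3%

2 of the 6 respondents have income below R75.
H = 2/6 = 33.3%.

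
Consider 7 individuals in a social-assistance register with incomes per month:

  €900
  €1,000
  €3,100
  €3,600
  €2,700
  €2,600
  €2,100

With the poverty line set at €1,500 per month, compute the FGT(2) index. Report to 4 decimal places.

Incomes under z: €900, €1,000 (q = 2 of N = 7).
Gap ratios (z−y)/z: (1500−900)/1500 = 0.4000; (1500−1000)/1500 = 0.3333.
Squared: 0.1600; 0.1111.
Sum = 0.271111; P₂ = 0.271111 / 7 = 0.0387.

0.0387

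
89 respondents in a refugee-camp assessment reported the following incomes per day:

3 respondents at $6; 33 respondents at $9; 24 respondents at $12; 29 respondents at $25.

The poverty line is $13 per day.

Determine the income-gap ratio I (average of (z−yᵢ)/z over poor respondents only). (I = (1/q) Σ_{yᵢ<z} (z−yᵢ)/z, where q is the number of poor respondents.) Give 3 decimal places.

0.227

Incomes under z: 3×$6, 33×$9, 24×$12 (q = 60 of N = 89).
Shortfall ratios (z−y)/z: 0.5385 (×3), 0.3077 (×33), 0.0769 (×24); sum = 13.615385.
The income-gap ratio divides by q (the poor only): 13.615385 / 60 = 0.227.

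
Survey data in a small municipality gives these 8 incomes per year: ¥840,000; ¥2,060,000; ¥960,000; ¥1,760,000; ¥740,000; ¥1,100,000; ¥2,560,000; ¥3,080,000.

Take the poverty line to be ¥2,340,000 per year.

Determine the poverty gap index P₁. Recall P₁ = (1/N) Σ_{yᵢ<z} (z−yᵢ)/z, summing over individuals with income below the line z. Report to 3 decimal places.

0.351

Below the line: ¥740,000, ¥840,000, ¥960,000, ¥1,100,000, ¥1,760,000, ¥2,060,000 (q = 6 of N = 8).
Relative gaps: (2340000−740000)/2340000 = 0.6838; (2340000−840000)/2340000 = 0.6410; (2340000−960000)/2340000 = 0.5897; (2340000−1100000)/2340000 = 0.5299; (2340000−1760000)/2340000 = 0.2479; (2340000−2060000)/2340000 = 0.1197.
Sum of shortfalls = 2.811966; P₁ averages over all N: 2.811966 / 8 = 0.351.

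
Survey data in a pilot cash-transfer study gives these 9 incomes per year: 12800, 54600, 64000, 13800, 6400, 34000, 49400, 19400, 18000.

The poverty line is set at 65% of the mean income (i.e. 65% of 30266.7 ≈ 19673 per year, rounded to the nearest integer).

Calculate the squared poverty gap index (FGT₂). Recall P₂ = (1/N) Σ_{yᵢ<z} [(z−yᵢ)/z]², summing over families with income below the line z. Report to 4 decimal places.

Incomes under z: 6400, 12800, 13800, 18000, 19400 (q = 5 of N = 9).
Normalized shortfalls: (19673−6400)/19673 = 0.6747; (19673−12800)/19673 = 0.3494; (19673−13800)/19673 = 0.2985; (19673−18000)/19673 = 0.0850; (19673−19400)/19673 = 0.0139.
Squared: 0.4552; 0.1221; 0.0891; 0.0072; 0.0002.
Sum = 0.673794; P₂ = 0.673794 / 9 = 0.0749.

0.0749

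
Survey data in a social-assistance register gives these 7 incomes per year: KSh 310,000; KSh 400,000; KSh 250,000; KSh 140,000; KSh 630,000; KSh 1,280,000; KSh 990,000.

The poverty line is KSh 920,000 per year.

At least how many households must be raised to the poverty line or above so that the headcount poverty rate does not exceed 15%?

4

5 of the 7 households are poor, so H = 5/7 = 0.714.
A headcount ratio of at most 15% allows at most ⌊0.15 × 7⌋ = 1 poor households.
So at least 5 − 1 = 4 must be lifted.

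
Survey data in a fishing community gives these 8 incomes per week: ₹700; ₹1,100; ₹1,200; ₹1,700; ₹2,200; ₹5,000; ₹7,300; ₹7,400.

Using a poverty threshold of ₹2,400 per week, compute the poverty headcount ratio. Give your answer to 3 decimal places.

5 of the 8 individuals have income below ₹2,400.
H = 5/8 = 0.625.

0.625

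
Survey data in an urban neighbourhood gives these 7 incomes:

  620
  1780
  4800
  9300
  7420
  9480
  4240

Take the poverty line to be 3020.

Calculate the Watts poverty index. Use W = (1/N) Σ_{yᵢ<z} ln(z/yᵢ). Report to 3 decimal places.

0.302

Incomes under z: 620, 1780 (q = 2 of N = 7).
Log gaps: ln(3020/620) = 1.5833; ln(3020/1780) = 0.5286.
W = 2.111936 / 7 = 0.302.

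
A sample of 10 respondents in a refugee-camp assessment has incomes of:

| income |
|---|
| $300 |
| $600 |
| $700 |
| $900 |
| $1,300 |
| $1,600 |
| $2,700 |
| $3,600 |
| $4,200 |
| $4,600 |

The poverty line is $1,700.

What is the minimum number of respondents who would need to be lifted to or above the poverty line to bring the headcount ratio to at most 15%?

5

6 of the 10 respondents are poor, so H = 6/10 = 0.600.
A headcount ratio of at most 15% allows at most ⌊0.15 × 10⌋ = 1 poor respondents.
So at least 6 − 1 = 5 must be lifted.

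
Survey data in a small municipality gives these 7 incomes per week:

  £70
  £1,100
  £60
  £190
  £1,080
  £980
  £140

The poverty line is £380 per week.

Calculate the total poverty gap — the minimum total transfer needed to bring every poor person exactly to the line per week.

Below the line: £60, £70, £140, £190 (q = 4 of N = 7).
Individual gaps: 380−60 = 320; 380−70 = 310; 380−140 = 240; 380−190 = 190.
Aggregate gap = £1,060.

£1,060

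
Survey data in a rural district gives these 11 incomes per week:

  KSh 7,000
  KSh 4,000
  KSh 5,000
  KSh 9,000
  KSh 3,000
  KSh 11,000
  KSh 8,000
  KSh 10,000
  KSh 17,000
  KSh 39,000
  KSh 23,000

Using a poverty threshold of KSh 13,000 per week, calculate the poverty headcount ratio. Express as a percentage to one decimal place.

72.7%

8 of the 11 individuals have income below KSh 13,000.
H = 8/11 = 72.7%.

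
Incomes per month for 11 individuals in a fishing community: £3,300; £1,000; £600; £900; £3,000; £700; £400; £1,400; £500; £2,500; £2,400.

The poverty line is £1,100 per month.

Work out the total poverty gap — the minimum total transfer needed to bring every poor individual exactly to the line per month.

Poor units: £400, £500, £600, £700, £900, £1,000 (q = 6 of N = 11).
Individual gaps: 1100−400 = 700; 1100−500 = 600; 1100−600 = 500; 1100−700 = 400; 1100−900 = 200; 1100−1000 = 100.
Aggregate gap = £2,500.

£2,500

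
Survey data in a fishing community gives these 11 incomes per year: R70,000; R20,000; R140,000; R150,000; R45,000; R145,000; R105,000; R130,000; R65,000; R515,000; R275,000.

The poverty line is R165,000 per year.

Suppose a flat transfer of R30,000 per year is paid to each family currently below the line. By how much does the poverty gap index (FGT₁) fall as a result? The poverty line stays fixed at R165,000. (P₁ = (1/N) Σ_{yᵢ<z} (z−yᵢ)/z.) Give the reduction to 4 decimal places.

0.1322

Before: below the line — R20,000, R45,000, R65,000, R70,000, R105,000, R130,000, R140,000, R145,000, R150,000; poverty gap index (FGT₁) = 0.338843.
After the R30,000 transfer: below the line — R50,000, R75,000, R95,000, R100,000, R135,000, R160,000; poverty gap index (FGT₁) = 0.206612.
Reduction = 0.338843 − 0.206612 = 0.1322.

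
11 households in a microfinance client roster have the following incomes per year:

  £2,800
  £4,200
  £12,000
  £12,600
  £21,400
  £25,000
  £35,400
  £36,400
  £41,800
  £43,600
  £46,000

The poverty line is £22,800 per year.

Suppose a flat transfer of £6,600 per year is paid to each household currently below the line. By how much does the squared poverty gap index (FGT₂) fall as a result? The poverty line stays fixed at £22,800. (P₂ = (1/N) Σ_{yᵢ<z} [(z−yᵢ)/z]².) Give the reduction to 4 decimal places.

0.1075

Before: below the line — £2,800, £4,200, £12,000, £12,600, £21,400; squared poverty gap index (FGT₂) = 0.169388.
After the £6,600 transfer: below the line — £9,400, £10,800, £18,600, £19,200; squared poverty gap index (FGT₂) = 0.061935.
Reduction = 0.169388 − 0.061935 = 0.1075.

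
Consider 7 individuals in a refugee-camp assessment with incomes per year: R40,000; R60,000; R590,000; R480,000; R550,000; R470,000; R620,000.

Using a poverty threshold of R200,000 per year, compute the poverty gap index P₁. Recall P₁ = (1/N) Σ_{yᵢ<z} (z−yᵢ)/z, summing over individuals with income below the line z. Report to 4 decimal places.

Incomes under z: R40,000, R60,000 (q = 2 of N = 7).
Relative gaps: (200000−40000)/200000 = 0.8000; (200000−60000)/200000 = 0.7000.
Σ = 1.500000. Dividing by the full population N = 7 gives P₁ = 0.2143.

0.2143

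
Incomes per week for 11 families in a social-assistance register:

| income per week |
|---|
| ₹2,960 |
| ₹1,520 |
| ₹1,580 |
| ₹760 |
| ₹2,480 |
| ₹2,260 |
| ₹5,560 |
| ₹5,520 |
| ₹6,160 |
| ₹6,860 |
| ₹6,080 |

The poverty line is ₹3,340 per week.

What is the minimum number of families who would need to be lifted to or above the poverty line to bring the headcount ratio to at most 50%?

1

Currently q = 6 of N = 11 are below the line (H = 0.545).
A headcount ratio of at most 50% allows at most ⌊0.50 × 11⌋ = 5 poor families.
So at least 6 − 5 = 1 must be lifted.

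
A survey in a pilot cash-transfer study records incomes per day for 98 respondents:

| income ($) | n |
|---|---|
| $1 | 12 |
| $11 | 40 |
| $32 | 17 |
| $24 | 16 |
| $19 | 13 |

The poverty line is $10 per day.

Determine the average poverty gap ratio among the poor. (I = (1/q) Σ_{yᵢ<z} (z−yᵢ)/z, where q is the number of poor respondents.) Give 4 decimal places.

Poor units: 12×$1 (q = 12 of N = 98).
Relative gaps: 0.9000 (×12); sum = 10.800000.
The income-gap ratio divides by q (the poor only): 10.800000 / 12 = 0.9000.

0.9000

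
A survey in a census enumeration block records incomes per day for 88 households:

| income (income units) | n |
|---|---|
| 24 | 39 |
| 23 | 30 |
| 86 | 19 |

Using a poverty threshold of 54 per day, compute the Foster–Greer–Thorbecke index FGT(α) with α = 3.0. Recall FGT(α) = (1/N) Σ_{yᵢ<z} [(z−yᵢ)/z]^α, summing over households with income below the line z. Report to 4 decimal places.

0.1405

Poor units: 30×23, 39×24 (q = 69 of N = 88).
Gap ratios (z−y)/z: (54−23)/54 = 0.5741 (×30); (54−24)/54 = 0.5556 (×39).
Raised to α = 3.0: 0.18919 (×30); 0.17147 (×39).
Sum = 12.363016; FGT(3.0) = 12.363016 / 88 = 0.1405.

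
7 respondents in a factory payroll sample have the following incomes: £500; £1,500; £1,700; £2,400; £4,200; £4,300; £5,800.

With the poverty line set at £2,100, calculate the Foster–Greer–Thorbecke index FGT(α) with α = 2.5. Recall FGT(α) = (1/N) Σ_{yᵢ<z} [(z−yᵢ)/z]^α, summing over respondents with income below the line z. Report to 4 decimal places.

Below the line: £500, £1,500, £1,700 (q = 3 of N = 7).
Shortfall ratios: (2100−500)/2100 = 0.7619; (2100−1500)/2100 = 0.2857; (2100−1700)/2100 = 0.1905.
Raised to α = 2.5: 0.50670; 0.04363; 0.01583.
Sum = 0.566170; FGT(2.5) = 0.566170 / 7 = 0.0809.

0.0809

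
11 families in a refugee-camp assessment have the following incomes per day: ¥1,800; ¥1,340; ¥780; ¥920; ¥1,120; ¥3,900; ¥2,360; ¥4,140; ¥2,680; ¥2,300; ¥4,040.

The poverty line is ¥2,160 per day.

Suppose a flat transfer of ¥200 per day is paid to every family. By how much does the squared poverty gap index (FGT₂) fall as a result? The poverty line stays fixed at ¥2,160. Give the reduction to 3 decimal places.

Before: below the line — ¥780, ¥920, ¥1,120, ¥1,340, ¥1,800; squared poverty gap index (FGT₂) = 0.10377.
After the ¥200 transfer: below the line — ¥980, ¥1,120, ¥1,320, ¥1,540, ¥2,000; squared poverty gap index (FGT₂) = 0.06994.
Reduction = 0.10377 − 0.06994 = 0.034.

0.034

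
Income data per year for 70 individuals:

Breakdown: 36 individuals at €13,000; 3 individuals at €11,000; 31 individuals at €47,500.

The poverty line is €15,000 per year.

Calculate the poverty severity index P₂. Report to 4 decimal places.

Poor units: 3×€11,000, 36×€13,000 (q = 39 of N = 70).
Relative gaps: (15000−11000)/15000 = 0.2667 (×3); (15000−13000)/15000 = 0.1333 (×36).
Squared: 0.0711 (×3); 0.0178 (×36).
Sum = 0.853333; P₂ = 0.853333 / 70 = 0.0122.

0.0122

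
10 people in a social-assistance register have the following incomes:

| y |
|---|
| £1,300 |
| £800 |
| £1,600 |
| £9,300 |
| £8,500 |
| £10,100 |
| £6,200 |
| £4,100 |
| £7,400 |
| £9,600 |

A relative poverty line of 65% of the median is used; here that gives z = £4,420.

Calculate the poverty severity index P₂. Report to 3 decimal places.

Below the line: £800, £1,300, £1,600, £4,100 (q = 4 of N = 10).
Relative gaps: (4420−800)/4420 = 0.8190; (4420−1300)/4420 = 0.7059; (4420−1600)/4420 = 0.6380; (4420−4100)/4420 = 0.0724.
Squared: 0.6708; 0.4983; 0.4071; 0.0052.
Sum = 1.581335; P₂ = 1.581335 / 10 = 0.158.

0.158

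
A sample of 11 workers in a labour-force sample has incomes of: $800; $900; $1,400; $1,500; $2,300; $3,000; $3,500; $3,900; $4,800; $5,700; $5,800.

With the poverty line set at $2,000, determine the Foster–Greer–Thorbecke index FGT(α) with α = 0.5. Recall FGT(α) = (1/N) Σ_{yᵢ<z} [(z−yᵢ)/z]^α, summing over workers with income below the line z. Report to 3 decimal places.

Incomes under z: $800, $900, $1,400, $1,500 (q = 4 of N = 11).
Relative gaps: (2000−800)/2000 = 0.6000; (2000−900)/2000 = 0.5500; (2000−1400)/2000 = 0.3000; (2000−1500)/2000 = 0.2500.
Raised to α = 0.5: 0.77460; 0.74162; 0.54772; 0.50000.
Sum = 2.563939; FGT(0.5) = 2.563939 / 11 = 0.233.

0.233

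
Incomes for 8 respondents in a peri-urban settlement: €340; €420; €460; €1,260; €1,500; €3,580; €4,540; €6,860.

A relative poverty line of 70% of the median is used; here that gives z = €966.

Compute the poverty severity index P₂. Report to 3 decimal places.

Incomes under z: €340, €420, €460 (q = 3 of N = 8).
Shortfall ratios: (966−340)/966 = 0.6480; (966−420)/966 = 0.5652; (966−460)/966 = 0.5238.
Squared: 0.4199; 0.3195; 0.2744.
Sum = 1.013794; P₂ = 1.013794 / 8 = 0.127.

0.127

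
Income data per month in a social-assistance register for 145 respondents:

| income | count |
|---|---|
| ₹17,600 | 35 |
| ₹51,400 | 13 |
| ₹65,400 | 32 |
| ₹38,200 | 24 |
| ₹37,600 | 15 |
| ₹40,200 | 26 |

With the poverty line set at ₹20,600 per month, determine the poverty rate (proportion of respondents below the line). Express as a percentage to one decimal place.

35 of the 145 respondents have income below ₹20,600.
H = 35/145 = 24.1%.

24.1%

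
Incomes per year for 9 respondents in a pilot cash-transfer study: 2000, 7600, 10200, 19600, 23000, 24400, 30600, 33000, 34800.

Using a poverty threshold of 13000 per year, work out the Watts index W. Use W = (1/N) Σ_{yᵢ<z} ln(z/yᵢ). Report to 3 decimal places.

Incomes under z: 2000, 7600, 10200 (q = 3 of N = 9).
Log gaps: ln(13000/2000) = 1.8718; ln(13000/7600) = 0.5368; ln(13000/10200) = 0.2426.
W = 2.651165 / 9 = 0.295.

0.295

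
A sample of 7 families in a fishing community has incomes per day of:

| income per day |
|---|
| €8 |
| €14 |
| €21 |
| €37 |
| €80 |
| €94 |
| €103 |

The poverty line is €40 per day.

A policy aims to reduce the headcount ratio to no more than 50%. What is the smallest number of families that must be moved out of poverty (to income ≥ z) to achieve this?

1

4 of the 7 families are poor, so H = 4/7 = 0.571.
A headcount ratio of at most 50% allows at most ⌊0.50 × 7⌋ = 3 poor families.
So at least 4 − 3 = 1 must be lifted.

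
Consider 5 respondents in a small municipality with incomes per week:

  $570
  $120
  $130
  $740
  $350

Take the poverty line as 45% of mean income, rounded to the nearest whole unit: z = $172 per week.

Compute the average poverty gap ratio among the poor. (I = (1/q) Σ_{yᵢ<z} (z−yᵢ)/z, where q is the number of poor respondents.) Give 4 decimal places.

0.2733

Poor units: $120, $130 (q = 2 of N = 5).
Relative gaps: 0.3023, 0.2442; sum = 0.546512.
The income-gap ratio divides by q (the poor only): 0.546512 / 2 = 0.2733.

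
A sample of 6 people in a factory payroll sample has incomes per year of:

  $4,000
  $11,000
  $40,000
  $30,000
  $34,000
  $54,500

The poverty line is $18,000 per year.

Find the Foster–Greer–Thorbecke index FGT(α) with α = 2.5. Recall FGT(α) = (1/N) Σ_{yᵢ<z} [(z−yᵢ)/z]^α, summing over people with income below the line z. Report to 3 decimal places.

Below z: $4,000, $11,000 (q = 2 of N = 6).
Gap ratios (z−y)/z: (18000−4000)/18000 = 0.7778; (18000−11000)/18000 = 0.3889.
Raised to α = 2.5: 0.53351; 0.09431.
Sum = 0.627817; FGT(2.5) = 0.627817 / 6 = 0.105.

0.105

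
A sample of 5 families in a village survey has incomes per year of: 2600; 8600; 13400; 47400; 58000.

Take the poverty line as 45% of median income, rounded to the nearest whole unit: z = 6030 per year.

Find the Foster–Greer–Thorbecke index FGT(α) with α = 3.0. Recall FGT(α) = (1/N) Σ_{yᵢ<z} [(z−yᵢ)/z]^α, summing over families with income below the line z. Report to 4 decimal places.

Incomes under z: 2600 (q = 1 of N = 5).
Relative gaps: (6030−2600)/6030 = 0.5688.
Raised to α = 3.0: 0.18405.
Sum = 0.184048; FGT(3.0) = 0.184048 / 5 = 0.0368.

0.0368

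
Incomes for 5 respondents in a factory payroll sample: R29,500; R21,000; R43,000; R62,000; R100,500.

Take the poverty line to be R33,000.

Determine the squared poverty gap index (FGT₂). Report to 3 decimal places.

0.029

Incomes under z: R21,000, R29,500 (q = 2 of N = 5).
Shortfall ratios: (33000−21000)/33000 = 0.3636; (33000−29500)/33000 = 0.1061.
Squared: 0.1322; 0.0112.
Sum = 0.143480; P₂ = 0.143480 / 5 = 0.029.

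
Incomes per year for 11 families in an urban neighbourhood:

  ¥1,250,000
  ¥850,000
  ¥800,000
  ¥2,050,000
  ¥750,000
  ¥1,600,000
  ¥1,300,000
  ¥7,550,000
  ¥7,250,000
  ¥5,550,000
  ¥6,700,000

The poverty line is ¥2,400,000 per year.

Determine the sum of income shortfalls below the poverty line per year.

¥8,200,000

Poor units: ¥750,000, ¥800,000, ¥850,000, ¥1,250,000, ¥1,300,000, ¥1,600,000, ¥2,050,000 (q = 7 of N = 11).
Individual gaps: 2400000−750000 = 1650000; 2400000−800000 = 1600000; 2400000−850000 = 1550000; 2400000−1250000 = 1150000; 2400000−1300000 = 1100000; 2400000−1600000 = 800000; 2400000−2050000 = 350000.
Aggregate gap = ¥8,200,000.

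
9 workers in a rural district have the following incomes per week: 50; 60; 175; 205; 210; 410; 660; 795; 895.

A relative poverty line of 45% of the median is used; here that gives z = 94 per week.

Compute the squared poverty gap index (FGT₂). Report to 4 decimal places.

0.0389

Below the line: 50, 60 (q = 2 of N = 9).
Shortfall ratios: (94−50)/94 = 0.4681; (94−60)/94 = 0.3617.
Squared: 0.2191; 0.1308.
Sum = 0.349932; P₂ = 0.349932 / 9 = 0.0389.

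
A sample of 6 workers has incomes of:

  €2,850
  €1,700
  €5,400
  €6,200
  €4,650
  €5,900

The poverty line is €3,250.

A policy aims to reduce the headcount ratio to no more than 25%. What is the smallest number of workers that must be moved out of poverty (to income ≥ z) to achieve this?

Currently q = 2 of N = 6 are below the line (H = 0.333).
A headcount ratio of at most 25% allows at most ⌊0.25 × 6⌋ = 1 poor workers.
So at least 2 − 1 = 1 must be lifted.

1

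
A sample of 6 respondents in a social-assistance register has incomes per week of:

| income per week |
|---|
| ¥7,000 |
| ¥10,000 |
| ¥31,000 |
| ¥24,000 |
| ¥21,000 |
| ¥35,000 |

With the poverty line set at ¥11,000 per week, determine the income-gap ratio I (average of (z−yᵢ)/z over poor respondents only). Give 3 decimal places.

Incomes under z: ¥7,000, ¥10,000 (q = 2 of N = 6).
Shortfall ratios (z−y)/z: 0.3636, 0.0909; sum = 0.454545.
I averages over the q = 2 poor units only: 0.454545 / 2 = 0.227.

0.227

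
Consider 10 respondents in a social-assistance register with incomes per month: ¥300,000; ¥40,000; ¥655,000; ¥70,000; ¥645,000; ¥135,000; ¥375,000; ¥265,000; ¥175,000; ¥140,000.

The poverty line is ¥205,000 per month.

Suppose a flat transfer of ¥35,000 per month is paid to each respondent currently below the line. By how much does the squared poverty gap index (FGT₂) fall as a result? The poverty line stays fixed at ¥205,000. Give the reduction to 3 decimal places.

Before: below the line — ¥40,000, ¥70,000, ¥135,000, ¥140,000, ¥175,000; squared poverty gap index (FGT₂) = 0.13200.
After the ¥35,000 transfer: below the line — ¥75,000, ¥105,000, ¥170,000, ¥175,000; squared poverty gap index (FGT₂) = 0.06907.
Reduction = 0.13200 − 0.06907 = 0.063.

0.063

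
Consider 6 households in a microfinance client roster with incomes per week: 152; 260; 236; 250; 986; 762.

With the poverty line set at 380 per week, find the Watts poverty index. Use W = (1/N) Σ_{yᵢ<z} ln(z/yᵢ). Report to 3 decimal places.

0.365

Poor units: 152, 236, 250, 260 (q = 4 of N = 6).
Log gaps: ln(380/152) = 0.9163; ln(380/236) = 0.4763; ln(380/250) = 0.4187; ln(380/260) = 0.3795.
W = 2.190830 / 6 = 0.365.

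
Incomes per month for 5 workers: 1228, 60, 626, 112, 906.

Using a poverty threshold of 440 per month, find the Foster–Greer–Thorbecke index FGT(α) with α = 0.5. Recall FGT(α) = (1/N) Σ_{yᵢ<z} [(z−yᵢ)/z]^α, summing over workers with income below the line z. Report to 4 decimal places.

0.3585

Poor units: 60, 112 (q = 2 of N = 5).
Gap ratios (z−y)/z: (440−60)/440 = 0.8636; (440−112)/440 = 0.7455.
Raised to α = 0.5: 0.92932; 0.86340.
Sum = 1.792717; FGT(0.5) = 1.792717 / 5 = 0.3585.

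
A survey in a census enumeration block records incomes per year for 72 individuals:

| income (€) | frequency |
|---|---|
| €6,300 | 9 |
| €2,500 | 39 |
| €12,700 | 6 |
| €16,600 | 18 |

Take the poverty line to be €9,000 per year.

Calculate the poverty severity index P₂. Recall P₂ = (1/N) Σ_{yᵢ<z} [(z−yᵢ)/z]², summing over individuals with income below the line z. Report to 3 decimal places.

0.294

Below the line: 39×€2,500, 9×€6,300 (q = 48 of N = 72).
Normalized shortfalls: (9000−2500)/9000 = 0.7222 (×39); (9000−6300)/9000 = 0.3000 (×9).
Squared: 0.5216 (×39); 0.0900 (×9).
Sum = 21.152593; P₂ = 21.152593 / 72 = 0.294.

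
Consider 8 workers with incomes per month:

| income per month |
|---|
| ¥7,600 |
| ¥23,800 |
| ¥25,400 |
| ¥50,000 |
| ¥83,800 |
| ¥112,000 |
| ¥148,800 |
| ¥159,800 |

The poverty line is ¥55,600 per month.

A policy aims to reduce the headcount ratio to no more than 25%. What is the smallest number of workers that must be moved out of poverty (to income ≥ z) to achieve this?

Currently q = 4 of N = 8 are below the line (H = 0.500).
A headcount ratio of at most 25% allows at most ⌊0.25 × 8⌋ = 2 poor workers.
So at least 4 − 2 = 2 must be lifted.

2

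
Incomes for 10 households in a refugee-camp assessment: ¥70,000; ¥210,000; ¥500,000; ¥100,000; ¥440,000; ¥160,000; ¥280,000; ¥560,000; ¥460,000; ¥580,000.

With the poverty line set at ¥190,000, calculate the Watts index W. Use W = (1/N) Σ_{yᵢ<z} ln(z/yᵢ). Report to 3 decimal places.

Below the line: ¥70,000, ¥100,000, ¥160,000 (q = 3 of N = 10).
Log gaps: ln(190000/70000) = 0.9985; ln(190000/100000) = 0.6419; ln(190000/160000) = 0.1719.
W = 1.812233 / 10 = 0.181.

0.181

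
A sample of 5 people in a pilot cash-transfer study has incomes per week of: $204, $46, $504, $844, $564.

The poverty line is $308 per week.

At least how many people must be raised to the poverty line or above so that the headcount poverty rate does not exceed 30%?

Currently q = 2 of N = 5 are below the line (H = 0.400).
A headcount ratio of at most 30% allows at most ⌊0.30 × 5⌋ = 1 poor people.
So at least 2 − 1 = 1 must be lifted.

1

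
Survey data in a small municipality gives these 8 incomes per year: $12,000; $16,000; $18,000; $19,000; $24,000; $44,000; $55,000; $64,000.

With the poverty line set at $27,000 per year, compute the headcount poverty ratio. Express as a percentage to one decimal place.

5 of the 8 individuals have income below $27,000.
H = 5/8 = 62.5%.

62.5%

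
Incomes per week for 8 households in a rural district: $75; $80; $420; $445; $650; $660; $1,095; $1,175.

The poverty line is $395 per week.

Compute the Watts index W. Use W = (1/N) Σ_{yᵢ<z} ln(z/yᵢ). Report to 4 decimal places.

0.4073

Poor units: $75, $80 (q = 2 of N = 8).
ln(z/y) terms: ln(395/75) = 1.6614; ln(395/80) = 1.5969.
W = 3.258257 / 8 = 0.4073.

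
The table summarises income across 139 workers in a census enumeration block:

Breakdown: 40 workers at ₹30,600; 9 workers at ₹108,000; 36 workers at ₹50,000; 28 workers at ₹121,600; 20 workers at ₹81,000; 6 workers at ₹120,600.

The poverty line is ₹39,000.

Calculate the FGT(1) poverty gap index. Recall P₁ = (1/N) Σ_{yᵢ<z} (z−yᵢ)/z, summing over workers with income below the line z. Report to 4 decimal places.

0.0620

Below z: 40×₹30,600 (q = 40 of N = 139).
Shortfall ratios: (39000−30600)/39000 = 0.2154 (×40).
Sum of shortfalls = 8.615385; P₁ averages over all N: 8.615385 / 139 = 0.0620.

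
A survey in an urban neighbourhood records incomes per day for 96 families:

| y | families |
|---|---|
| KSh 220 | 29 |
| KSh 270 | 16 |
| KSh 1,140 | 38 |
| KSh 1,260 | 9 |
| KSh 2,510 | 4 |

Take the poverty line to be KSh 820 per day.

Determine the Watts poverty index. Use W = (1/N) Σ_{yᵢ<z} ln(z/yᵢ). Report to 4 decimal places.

Below z: 29×KSh 220, 16×KSh 270 (q = 45 of N = 96).
Log gaps: ln(820/220) = 1.3157 (×29); ln(820/270) = 1.1109 (×16).
W = 55.928745 / 96 = 0.5826.

0.5826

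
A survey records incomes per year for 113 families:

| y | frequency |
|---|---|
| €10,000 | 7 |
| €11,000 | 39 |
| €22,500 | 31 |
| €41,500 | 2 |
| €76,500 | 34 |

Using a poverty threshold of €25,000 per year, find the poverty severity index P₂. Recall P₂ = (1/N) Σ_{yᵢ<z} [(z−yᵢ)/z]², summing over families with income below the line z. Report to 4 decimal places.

Below the line: 7×€10,000, 39×€11,000, 31×€22,500 (q = 77 of N = 113).
Shortfall ratios: (25000−10000)/25000 = 0.6000 (×7); (25000−11000)/25000 = 0.5600 (×39); (25000−22500)/25000 = 0.1000 (×31).
Squared: 0.3600 (×7); 0.3136 (×39); 0.0100 (×31).
Sum = 15.060400; P₂ = 15.060400 / 113 = 0.1333.

0.1333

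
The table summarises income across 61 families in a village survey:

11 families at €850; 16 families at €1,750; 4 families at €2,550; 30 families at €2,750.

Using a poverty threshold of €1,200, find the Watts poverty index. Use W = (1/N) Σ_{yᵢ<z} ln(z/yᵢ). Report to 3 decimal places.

Incomes under z: 11×€850 (q = 11 of N = 61).
Log shortfalls: ln(1200/850) = 0.3448 (×11).
W = 3.793245 / 61 = 0.062.

0.062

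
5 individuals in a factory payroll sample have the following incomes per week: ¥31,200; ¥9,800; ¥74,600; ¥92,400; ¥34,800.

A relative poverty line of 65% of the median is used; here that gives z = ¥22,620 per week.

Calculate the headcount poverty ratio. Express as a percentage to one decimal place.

1 of the 5 individuals have income below ¥22,620.
H = 1/5 = 20.0%.

20.0%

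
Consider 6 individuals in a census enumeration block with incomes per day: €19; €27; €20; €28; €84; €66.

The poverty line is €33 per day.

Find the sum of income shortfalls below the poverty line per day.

€38

Below z: €19, €20, €27, €28 (q = 4 of N = 6).
Individual gaps: 33−19 = 14; 33−20 = 13; 33−27 = 6; 33−28 = 5.
Aggregate gap = €38.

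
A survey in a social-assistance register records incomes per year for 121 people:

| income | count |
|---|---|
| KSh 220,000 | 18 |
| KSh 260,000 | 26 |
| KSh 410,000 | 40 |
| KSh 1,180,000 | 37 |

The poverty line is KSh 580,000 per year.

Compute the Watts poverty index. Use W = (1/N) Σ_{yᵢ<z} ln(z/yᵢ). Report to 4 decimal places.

Poor units: 18×KSh 220,000, 26×KSh 260,000, 40×KSh 410,000 (q = 84 of N = 121).
Log gaps: ln(580000/220000) = 0.9694 (×18); ln(580000/260000) = 0.8023 (×26); ln(580000/410000) = 0.3469 (×40).
W = 52.185056 / 121 = 0.4313.

0.4313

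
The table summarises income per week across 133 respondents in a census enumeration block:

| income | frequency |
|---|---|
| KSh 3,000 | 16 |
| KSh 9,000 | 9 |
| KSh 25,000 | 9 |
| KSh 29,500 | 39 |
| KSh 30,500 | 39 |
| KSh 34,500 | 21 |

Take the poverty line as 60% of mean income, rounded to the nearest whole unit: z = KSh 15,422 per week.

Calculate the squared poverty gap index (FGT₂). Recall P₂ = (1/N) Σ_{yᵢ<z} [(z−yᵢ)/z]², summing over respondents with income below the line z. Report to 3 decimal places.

Poor units: 16×KSh 3,000, 9×KSh 9,000 (q = 25 of N = 133).
Normalized shortfalls: (15422−3000)/15422 = 0.8055 (×16); (15422−9000)/15422 = 0.4164 (×9).
Squared: 0.6488 (×16); 0.1734 (×9).
Sum = 11.941217; P₂ = 11.941217 / 133 = 0.090.

0.090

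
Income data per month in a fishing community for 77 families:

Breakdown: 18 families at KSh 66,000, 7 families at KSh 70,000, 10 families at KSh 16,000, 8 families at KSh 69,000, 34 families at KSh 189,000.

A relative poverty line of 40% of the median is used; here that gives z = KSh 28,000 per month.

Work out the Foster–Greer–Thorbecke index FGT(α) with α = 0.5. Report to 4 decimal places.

Incomes under z: 10×KSh 16,000 (q = 10 of N = 77).
Relative gaps: (28000−16000)/28000 = 0.4286 (×10).
Raised to α = 0.5: 0.65465 (×10).
Sum = 6.546537; FGT(0.5) = 6.546537 / 77 = 0.0850.

0.0850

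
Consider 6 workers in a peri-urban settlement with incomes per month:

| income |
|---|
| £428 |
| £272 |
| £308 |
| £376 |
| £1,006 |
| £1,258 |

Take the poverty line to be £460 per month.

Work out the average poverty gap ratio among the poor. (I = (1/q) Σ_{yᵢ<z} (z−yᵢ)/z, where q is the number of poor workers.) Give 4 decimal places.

Incomes under z: £272, £308, £376, £428 (q = 4 of N = 6).
Shortfall ratios (z−y)/z: 0.4087, 0.3304, 0.1826, 0.0696; sum = 0.991304.
The income-gap ratio divides by q (the poor only): 0.991304 / 4 = 0.2478.

0.2478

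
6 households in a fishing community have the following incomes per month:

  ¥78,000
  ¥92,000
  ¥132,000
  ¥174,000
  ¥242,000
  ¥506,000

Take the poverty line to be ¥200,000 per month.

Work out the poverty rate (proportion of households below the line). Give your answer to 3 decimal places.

0.667

4 of the 6 households have income below ¥200,000.
H = 4/6 = 0.667.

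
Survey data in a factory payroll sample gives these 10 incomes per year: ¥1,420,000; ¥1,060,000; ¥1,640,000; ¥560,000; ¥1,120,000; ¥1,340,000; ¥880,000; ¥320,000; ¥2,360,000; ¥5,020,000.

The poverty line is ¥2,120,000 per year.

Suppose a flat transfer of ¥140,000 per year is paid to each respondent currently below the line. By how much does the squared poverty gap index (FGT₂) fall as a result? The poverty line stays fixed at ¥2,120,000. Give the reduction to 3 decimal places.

0.050

Before: below the line — ¥320,000, ¥560,000, ¥880,000, ¥1,060,000, ¥1,120,000, ¥1,340,000, ¥1,420,000, ¥1,640,000; squared poverty gap index (FGT₂) = 0.23726.
After the ¥140,000 transfer: below the line — ¥460,000, ¥700,000, ¥1,020,000, ¥1,200,000, ¥1,260,000, ¥1,480,000, ¥1,560,000, ¥1,780,000; squared poverty gap index (FGT₂) = 0.18705.
Reduction = 0.23726 − 0.18705 = 0.050.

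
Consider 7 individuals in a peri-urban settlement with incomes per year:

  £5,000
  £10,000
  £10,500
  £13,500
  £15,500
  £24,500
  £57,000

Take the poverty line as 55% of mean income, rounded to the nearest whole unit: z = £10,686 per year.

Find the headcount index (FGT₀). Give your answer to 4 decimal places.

3 of the 7 individuals have income below £10,686.
H = 3/7 = 0.4286.

0.4286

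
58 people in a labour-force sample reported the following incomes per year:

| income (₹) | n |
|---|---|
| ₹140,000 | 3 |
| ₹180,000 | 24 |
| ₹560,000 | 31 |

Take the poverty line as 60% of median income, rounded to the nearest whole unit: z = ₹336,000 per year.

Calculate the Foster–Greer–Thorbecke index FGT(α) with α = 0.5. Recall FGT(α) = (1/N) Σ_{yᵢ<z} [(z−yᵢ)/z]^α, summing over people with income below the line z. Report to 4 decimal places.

0.3215

Incomes under z: 3×₹140,000, 24×₹180,000 (q = 27 of N = 58).
Gap ratios (z−y)/z: (336000−140000)/336000 = 0.5833 (×3); (336000−180000)/336000 = 0.4643 (×24).
Raised to α = 0.5: 0.76376 (×3); 0.68139 (×24).
Sum = 18.644531; FGT(0.5) = 18.644531 / 58 = 0.3215.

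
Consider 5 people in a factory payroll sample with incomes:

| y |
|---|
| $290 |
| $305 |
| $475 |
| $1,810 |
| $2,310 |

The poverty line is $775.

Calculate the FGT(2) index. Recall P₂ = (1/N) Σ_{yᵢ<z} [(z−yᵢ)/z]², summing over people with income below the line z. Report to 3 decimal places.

0.182

Incomes under z: $290, $305, $475 (q = 3 of N = 5).
Gap ratios (z−y)/z: (775−290)/775 = 0.6258; (775−305)/775 = 0.6065; (775−475)/775 = 0.3871.
Squared: 0.3916; 0.3678; 0.1498.
Sum = 0.909261; P₂ = 0.909261 / 5 = 0.182.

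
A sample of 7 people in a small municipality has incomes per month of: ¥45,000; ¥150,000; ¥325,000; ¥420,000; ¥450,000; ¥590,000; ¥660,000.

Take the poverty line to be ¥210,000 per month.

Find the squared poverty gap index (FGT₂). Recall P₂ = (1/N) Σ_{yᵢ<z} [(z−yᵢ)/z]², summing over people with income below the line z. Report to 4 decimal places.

0.0999

Poor units: ¥45,000, ¥150,000 (q = 2 of N = 7).
Gap ratios (z−y)/z: (210000−45000)/210000 = 0.7857; (210000−150000)/210000 = 0.2857.
Squared: 0.6173; 0.0816.
Sum = 0.698980; P₂ = 0.698980 / 7 = 0.0999.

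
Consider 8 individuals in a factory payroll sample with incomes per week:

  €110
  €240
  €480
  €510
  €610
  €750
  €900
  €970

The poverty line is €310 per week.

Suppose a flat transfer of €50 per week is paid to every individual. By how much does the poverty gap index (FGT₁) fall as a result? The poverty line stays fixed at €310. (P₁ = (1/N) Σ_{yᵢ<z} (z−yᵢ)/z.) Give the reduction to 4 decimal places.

0.0403

Before: below the line — €110, €240; poverty gap index (FGT₁) = 0.108871.
After the €50 transfer: below the line — €160, €290; poverty gap index (FGT₁) = 0.068548.
Reduction = 0.108871 − 0.068548 = 0.0403.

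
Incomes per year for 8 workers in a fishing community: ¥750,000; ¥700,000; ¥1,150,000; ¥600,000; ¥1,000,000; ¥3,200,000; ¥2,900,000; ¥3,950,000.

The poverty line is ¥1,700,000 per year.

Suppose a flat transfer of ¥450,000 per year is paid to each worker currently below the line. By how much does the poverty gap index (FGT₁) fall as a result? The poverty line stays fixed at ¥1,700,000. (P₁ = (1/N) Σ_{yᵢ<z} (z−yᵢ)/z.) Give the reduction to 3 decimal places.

0.165

Before: below the line — ¥600,000, ¥700,000, ¥750,000, ¥1,000,000, ¥1,150,000; poverty gap index (FGT₁) = 0.31618.
After the ¥450,000 transfer: below the line — ¥1,050,000, ¥1,150,000, ¥1,200,000, ¥1,450,000, ¥1,600,000; poverty gap index (FGT₁) = 0.15074.
Reduction = 0.31618 − 0.15074 = 0.165.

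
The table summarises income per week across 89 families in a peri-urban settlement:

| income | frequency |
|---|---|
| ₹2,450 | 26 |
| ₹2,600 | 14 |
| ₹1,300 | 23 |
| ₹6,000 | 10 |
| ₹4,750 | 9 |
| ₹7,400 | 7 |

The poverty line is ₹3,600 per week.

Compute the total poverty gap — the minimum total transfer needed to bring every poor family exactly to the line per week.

Incomes under z: 23×₹1,300, 26×₹2,450, 14×₹2,600 (q = 63 of N = 89).
Individual gaps: 23×(3600−1300) = 52900; 26×(3600−2450) = 29900; 14×(3600−2600) = 14000.
Aggregate gap = ₹96,800.

₹96,800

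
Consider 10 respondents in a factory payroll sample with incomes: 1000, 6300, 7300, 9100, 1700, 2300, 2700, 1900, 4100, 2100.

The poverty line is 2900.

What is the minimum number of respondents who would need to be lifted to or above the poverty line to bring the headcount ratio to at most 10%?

5

Currently q = 6 of N = 10 are below the line (H = 0.600).
A headcount ratio of at most 10% allows at most ⌊0.10 × 10⌋ = 1 poor respondents.
So at least 6 − 1 = 5 must be lifted.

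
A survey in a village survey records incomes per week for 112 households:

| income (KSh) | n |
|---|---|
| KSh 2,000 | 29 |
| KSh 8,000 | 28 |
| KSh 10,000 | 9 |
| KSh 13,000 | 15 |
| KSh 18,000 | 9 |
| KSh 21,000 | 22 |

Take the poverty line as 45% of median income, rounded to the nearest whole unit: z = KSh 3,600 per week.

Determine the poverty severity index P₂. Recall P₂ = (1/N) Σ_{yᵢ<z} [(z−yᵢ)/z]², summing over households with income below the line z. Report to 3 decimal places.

0.051

Poor units: 29×KSh 2,000 (q = 29 of N = 112).
Shortfall ratios: (3600−2000)/3600 = 0.4444 (×29).
Squared: 0.1975 (×29).
Sum = 5.728395; P₂ = 5.728395 / 112 = 0.051.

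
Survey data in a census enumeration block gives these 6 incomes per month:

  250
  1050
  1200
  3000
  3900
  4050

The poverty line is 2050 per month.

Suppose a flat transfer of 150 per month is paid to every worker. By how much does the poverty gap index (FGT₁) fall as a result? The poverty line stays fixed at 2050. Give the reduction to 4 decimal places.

0.0366

Before: below the line — 250, 1050, 1200; poverty gap index (FGT₁) = 0.296748.
After the 150 transfer: below the line — 400, 1200, 1350; poverty gap index (FGT₁) = 0.260163.
Reduction = 0.296748 − 0.260163 = 0.0366.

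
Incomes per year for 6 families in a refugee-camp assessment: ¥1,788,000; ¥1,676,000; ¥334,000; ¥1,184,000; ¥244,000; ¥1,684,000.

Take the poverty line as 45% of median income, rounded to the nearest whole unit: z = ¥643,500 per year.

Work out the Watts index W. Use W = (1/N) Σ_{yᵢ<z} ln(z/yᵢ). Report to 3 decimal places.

Below z: ¥244,000, ¥334,000 (q = 2 of N = 6).
Log shortfalls: ln(643500/244000) = 0.9698; ln(643500/334000) = 0.6558.
W = 1.625535 / 6 = 0.271.

0.271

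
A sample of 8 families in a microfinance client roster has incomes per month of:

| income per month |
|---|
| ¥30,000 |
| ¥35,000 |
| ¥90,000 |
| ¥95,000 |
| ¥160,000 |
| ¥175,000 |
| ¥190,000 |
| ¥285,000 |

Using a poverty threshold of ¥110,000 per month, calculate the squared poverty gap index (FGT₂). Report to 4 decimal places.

Below z: ¥30,000, ¥35,000, ¥90,000, ¥95,000 (q = 4 of N = 8).
Shortfall ratios: (110000−30000)/110000 = 0.7273; (110000−35000)/110000 = 0.6818; (110000−90000)/110000 = 0.1818; (110000−95000)/110000 = 0.1364.
Squared: 0.5289; 0.4649; 0.0331; 0.0186.
Sum = 1.045455; P₂ = 1.045455 / 8 = 0.1307.

0.1307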